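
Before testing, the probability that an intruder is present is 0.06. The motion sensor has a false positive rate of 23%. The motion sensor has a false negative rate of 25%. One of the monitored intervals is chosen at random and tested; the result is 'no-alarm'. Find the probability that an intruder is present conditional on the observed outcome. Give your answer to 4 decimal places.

P(H | E) ≈ 0.0203

Let H be the event that an intruder is present. P(H) = 0.06, so P(¬H) = 0.94. With E the 'no-alarm' result, P(E|H) = 0.25 and P(E|¬H) = 0.77.
P(E) = 0.25·0.06 + 0.77·0.94 = 0.015000 + 0.72380 = 0.73880.
By Bayes' theorem, P(H|E) = 0.015000 / 0.73880 = 0.0203.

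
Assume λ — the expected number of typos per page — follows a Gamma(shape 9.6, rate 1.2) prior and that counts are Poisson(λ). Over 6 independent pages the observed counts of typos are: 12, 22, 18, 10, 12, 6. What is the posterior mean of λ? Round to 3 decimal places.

Posterior mean ≈ 12.444

Total count ∑xᵢ = 80 over n = 6 pages.
Gamma is conjugate to the Poisson likelihood: posterior is Gamma(shape = 9.6+80 = 89.6, rate = 1.2+6 = 7.2).
Posterior mean = shape/rate = 89.6/7.2 = 12.444.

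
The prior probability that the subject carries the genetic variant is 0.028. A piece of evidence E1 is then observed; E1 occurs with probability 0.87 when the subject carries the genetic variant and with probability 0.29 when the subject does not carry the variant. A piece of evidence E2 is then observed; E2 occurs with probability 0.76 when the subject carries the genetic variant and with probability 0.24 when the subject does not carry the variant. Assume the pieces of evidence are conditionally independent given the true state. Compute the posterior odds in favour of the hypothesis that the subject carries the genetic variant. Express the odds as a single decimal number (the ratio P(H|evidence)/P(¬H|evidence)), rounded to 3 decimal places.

Prior odds = 0.028/(1−0.028) = 0.028807. In log-odds, ln(0.028807) = -3.5472.
Add log likelihood ratios: ln(3.0000) + ln(3.1667) = 2.2513.
Posterior log-odds = -1.2959, so posterior odds = exp(-1.2959) = 0.27366.

Posterior odds ≈ 0.274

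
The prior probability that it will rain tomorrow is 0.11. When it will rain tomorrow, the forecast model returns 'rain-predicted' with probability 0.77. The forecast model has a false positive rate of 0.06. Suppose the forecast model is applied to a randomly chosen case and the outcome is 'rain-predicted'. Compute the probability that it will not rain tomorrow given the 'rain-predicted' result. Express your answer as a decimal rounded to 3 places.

Write H for 'it will rain tomorrow'. Prior odds H:¬H = 0.11/0.89 = 0.12360. For the 'rain-predicted' outcome, the likelihood ratio is 0.77/0.06 = 12.833.
Posterior odds = 0.12360 × 12.833 = 1.5861, so P(H|E) = 1.5861/(1+1.5861) = 0.613. Then P(¬H|E) = 1 − 0.613 = 0.387.

P(¬H | E) ≈ 0.387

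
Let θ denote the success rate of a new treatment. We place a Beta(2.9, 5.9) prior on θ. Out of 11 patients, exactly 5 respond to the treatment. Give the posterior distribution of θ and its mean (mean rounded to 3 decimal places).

Observing 5 successes and 6 failures updates Beta(2.9, 5.9) by adding the success and failure counts to the two shape parameters: α = 2.9+5 = 7.9, β = 5.9+6 = 11.9.
E[θ | data] = 7.9/(7.9+11.9) = 0.399.

Posterior: Beta(7.9, 11.9); mean ≈ 0.399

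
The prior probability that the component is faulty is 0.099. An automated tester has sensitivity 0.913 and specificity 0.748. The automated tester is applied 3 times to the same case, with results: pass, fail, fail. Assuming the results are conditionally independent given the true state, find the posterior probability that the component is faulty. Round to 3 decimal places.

With H the event that the component is faulty, the joint likelihood of the observed sequence is P(data|H) = 0.087·0.913·0.913 = 0.072521 and P(data|¬H) = 0.748·0.252·0.252 = 0.047501.
Bayes: P(H|data) = 0.099·0.072521 / (0.099·0.072521 + 0.901·0.047501) = 0.0071795/0.049978 = 0.1437.

Posterior P(H) ≈ 0.144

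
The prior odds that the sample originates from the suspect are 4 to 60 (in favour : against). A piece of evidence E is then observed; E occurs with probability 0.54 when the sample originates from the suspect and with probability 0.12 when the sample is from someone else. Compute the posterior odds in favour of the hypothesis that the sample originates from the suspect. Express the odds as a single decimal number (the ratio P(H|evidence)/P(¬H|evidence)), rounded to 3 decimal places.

Prior odds = 4/60 = 0.066667. In log-odds, ln(0.066667) = -2.7081.
Add log likelihood ratio: ln(4.5000) = 1.5041.
Posterior log-odds = -1.2040, so posterior odds = exp(-1.2040) = 0.30000.

Posterior odds ≈ 0.300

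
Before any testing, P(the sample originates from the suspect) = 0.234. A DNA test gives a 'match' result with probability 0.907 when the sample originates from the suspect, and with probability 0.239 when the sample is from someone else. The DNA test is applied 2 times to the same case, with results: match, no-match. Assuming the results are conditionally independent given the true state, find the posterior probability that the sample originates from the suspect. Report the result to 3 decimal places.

Posterior P(H) ≈ 0.124

Let H be the event that the sample originates from the suspect; start with P(H) = 0.234. P('match'|H) = 0.907, P('match'|¬H) = 0.239.
Update on result 1 ('match'): P(H) ← 0.907·0.2340 / (0.907·0.2340 + 0.239·0.7660) = 0.21224/0.39531 = 0.5369.
Update on result 2 ('no-match'): P(H) ← 0.093·0.5369 / (0.093·0.5369 + 0.761·0.4631) = 0.049931/0.40236 = 0.1241.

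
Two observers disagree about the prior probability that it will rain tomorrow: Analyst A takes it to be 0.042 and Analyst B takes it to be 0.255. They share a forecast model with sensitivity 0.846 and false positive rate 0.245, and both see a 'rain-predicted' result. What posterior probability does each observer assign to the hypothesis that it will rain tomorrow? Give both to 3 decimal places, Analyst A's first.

The likelihood ratio for a 'rain-predicted' result is 0.846/0.245 = 3.4531.
Analyst A: prior odds 0.042/0.958 = 0.043841; posterior odds 0.15139; posterior probability 0.131.
Analyst B: prior odds 0.255/0.745 = 0.34228; posterior odds 1.1819; posterior probability 0.542.

Analyst A: 0.131; Analyst B: 0.542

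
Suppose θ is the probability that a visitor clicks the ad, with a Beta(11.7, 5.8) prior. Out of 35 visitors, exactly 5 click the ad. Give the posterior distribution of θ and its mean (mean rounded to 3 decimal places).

Posterior: Beta(16.7, 35.8); mean ≈ 0.318

Observing 5 successes and 30 failures updates Beta(11.7, 5.8) by adding the success and failure counts to the two shape parameters: α = 11.7+5 = 16.7, β = 5.8+30 = 35.8.
E[θ | data] = 16.7/(16.7+35.8) = 0.318.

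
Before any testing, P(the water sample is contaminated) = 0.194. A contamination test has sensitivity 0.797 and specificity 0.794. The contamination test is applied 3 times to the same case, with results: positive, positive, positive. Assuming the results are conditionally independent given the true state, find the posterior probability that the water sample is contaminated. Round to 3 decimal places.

Let H be the event that the water sample is contaminated; start with P(H) = 0.194. P('positive'|H) = 0.797, P('positive'|¬H) = 0.206.
Update on result 1 ('positive'): P(H) ← 0.797·0.1940 / (0.797·0.1940 + 0.206·0.8060) = 0.15462/0.32065 = 0.4822.
Update on result 2 ('positive'): P(H) ← 0.797·0.4822 / (0.797·0.4822 + 0.206·0.5178) = 0.38431/0.49098 = 0.7827.
Update on result 3 ('positive'): P(H) ← 0.797·0.7827 / (0.797·0.7827 + 0.206·0.2173) = 0.62385/0.66860 = 0.9331.

Posterior P(H) ≈ 0.933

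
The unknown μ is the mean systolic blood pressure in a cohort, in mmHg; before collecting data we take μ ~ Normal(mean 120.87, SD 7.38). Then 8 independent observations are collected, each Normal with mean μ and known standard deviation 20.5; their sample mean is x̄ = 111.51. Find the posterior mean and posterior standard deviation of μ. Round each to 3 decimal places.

Posterior mean ≈ 116.105; posterior SD ≈ 5.171

With known σ, the Normal prior is conjugate. Weight on the data is w = (n/σ²)/(n/σ² + 1/τ₀²) = 0.0190363/(0.0190363+0.0183606) = 0.50903.
Posterior mean = w·x̄ + (1−w)·μ₀ = 0.50903·111.51 + 0.49097·120.87 = 116.105. Posterior variance = 1/(0.0190363+0.0183606) = 26.7402, so SD = 5.171.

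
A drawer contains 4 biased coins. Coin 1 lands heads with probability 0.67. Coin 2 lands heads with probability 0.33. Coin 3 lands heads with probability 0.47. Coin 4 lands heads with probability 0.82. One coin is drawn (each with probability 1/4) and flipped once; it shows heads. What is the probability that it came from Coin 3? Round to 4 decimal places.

Posterior probability ≈ 0.2052

P(heads|C1) = 0.67; P(heads|C2) = 0.33; P(heads|C3) = 0.47; P(heads|C4) = 0.82.
Prior × likelihood for each source: 0.25·0.67=0.1675, 0.25·0.33=0.08250, 0.25·0.47=0.1175, 0.25·0.82=0.2050. Summing gives P(heads) = 0.57250.
P(Coin 3 | heads) = 0.1175 / 0.57250 = 0.2052.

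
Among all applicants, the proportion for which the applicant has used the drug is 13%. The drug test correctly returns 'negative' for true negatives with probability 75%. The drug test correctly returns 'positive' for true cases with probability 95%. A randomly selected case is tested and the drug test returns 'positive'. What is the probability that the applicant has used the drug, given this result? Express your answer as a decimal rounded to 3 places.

Let H be the event that the applicant has used the drug. P(H) = 0.13, so P(¬H) = 0.87. With E the 'positive' result, P(E|H) = 0.95 and P(E|¬H) = 0.25.
P(E) = 0.95·0.13 + 0.25·0.87 = 0.12350 + 0.21750 = 0.34100.
By Bayes' theorem, P(H|E) = 0.12350 / 0.34100 = 0.362.

P(H | E) ≈ 0.362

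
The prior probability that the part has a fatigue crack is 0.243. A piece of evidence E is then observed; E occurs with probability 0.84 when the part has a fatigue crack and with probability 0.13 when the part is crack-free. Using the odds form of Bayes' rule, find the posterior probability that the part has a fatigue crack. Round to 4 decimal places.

Prior odds = 0.243/(1−0.243) = 0.32100. In log-odds, ln(0.32100) = -1.1363.
Add log likelihood ratio: ln(6.4615) = 1.8659.
Posterior log-odds = 0.72957, so posterior odds = exp(0.72957) = 2.0742. Converting, P(H|E) = 2.0742/3.0742 = 0.6747.

Posterior probability ≈ 0.6747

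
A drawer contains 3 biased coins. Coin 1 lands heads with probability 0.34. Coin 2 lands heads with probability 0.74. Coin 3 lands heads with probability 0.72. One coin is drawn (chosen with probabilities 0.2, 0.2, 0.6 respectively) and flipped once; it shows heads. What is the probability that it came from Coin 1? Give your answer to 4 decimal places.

Posterior probability ≈ 0.1049

Tabulate prior·likelihood by source: [1] prior 0.2, lik 0.34, product 0.06800; [2] prior 0.2, lik 0.74, product 0.1480; [3] prior 0.6, lik 0.72, product 0.4320.
Normalizing constant = 0.64800; the posterior for Coin 1 is its product over the sum, 0.06800/0.64800 = 0.1049.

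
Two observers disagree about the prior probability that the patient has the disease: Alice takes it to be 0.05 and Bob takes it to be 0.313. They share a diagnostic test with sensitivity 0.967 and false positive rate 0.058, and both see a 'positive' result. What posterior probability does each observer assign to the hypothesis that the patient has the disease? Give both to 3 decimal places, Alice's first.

P('+'|H) = 0.967, P('+'|¬H) = 0.058.
Alice: numerator 0.967·0.05 = 0.048350; evidence = 0.048350+0.058·0.95 = 0.10345; posterior = 0.467.
Bob: numerator 0.967·0.313 = 0.30267; evidence = 0.30267+0.058·0.687 = 0.34252; posterior = 0.884.

Alice: 0.467; Bob: 0.884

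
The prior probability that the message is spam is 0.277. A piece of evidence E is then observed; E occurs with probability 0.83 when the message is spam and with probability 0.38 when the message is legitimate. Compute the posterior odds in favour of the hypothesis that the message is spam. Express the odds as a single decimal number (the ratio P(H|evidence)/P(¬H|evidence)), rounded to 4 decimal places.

Posterior odds ≈ 0.8368

Prior odds = 0.277/(1−0.277) = 0.38313. In log-odds, ln(0.38313) = -0.95939.
Add log likelihood ratio: ln(2.1842) = 0.78125.
Posterior log-odds = -0.17814, so posterior odds = exp(-0.17814) = 0.83683.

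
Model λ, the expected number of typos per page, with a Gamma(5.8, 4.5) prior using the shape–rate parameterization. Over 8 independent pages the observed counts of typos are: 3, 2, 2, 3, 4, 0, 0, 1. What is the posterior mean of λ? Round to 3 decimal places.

Total count ∑xᵢ = 15 over n = 8 pages.
Gamma is conjugate to the Poisson likelihood: posterior is Gamma(shape = 5.8+15 = 20.8, rate = 4.5+8 = 12.5).
E[λ | data] = 20.8/12.5 = 1.664.

Posterior mean ≈ 1.664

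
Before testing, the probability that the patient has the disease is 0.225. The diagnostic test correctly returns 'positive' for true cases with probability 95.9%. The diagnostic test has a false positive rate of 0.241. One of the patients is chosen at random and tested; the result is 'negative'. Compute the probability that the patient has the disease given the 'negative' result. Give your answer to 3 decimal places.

P(H | E) ≈ 0.015

Write H for 'the patient has the disease'. Prior odds H:¬H = 0.225/0.775 = 0.29032. For the 'negative' outcome, the likelihood ratio is 0.041/0.759 = 0.054018.
Posterior odds = 0.29032 × 0.054018 = 0.015683, so P(H|E) = 0.015683/(1+0.015683) = 0.015.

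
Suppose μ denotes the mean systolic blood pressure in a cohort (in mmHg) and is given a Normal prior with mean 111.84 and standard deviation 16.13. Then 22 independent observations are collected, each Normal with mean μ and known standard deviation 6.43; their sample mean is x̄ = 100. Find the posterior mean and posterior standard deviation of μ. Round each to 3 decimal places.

Posterior mean ≈ 100.085; posterior SD ≈ 1.366

Prior precision 1/τ₀² = 1/16.13² = 0.00384354; data precision n/σ² = 22/6.43² = 0.532109.
Posterior precision = 0.00384354 + 0.532109 = 0.535953, giving posterior SD = 1/√0.535953 = 1.366.
Posterior mean = (0.00384354·111.84 + 0.532109·100) / 0.535953 = 100.085.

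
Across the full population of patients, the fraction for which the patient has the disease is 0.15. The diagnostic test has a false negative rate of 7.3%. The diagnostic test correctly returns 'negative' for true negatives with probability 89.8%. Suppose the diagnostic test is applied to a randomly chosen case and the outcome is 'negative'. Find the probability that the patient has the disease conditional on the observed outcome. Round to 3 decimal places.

Write H for 'the patient has the disease'. Prior odds H:¬H = 0.15/0.85 = 0.17647. For the 'negative' outcome, the likelihood ratio is 0.073/0.898 = 0.081292.
Posterior odds = 0.17647 × 0.081292 = 0.014346, so P(H|E) = 0.014346/(1+0.014346) = 0.014.

P(H | E) ≈ 0.014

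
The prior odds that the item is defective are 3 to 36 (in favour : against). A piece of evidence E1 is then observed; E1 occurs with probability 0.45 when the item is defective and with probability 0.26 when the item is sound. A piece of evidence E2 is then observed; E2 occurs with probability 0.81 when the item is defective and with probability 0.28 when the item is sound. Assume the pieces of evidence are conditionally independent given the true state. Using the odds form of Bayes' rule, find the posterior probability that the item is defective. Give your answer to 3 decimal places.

Prior odds = 3/36 = 0.083333. In log-odds, ln(0.083333) = -2.4849.
Add log likelihood ratios: ln(1.7308) + ln(2.8929) = 1.6108.
Posterior log-odds = -0.87410, so posterior odds = exp(-0.87410) = 0.41724. Converting, P(H|E) = 0.41724/1.4172 = 0.294.

Posterior probability ≈ 0.294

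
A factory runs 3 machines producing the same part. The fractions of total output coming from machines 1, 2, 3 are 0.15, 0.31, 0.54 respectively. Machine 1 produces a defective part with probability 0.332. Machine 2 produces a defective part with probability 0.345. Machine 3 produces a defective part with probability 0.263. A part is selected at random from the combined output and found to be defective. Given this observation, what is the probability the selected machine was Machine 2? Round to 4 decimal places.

Posterior probability ≈ 0.3580

P(defective|M1) = 0.332; P(defective|M2) = 0.345; P(defective|M3) = 0.263.
Prior × likelihood for each source: 0.15·0.332=0.04980, 0.31·0.345=0.1069, 0.54·0.263=0.1420. Summing gives P(defective) = 0.29877.
P(Machine 2 | defective) = 0.1069 / 0.29877 = 0.3580.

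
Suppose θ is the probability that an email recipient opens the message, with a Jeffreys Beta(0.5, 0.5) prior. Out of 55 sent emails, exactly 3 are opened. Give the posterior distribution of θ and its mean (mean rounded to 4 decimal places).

Posterior: Beta(3.5, 52.5); mean ≈ 0.0625

The binomial likelihood is conjugate to the Beta prior: with 3 successes and 52 failures, the posterior is Beta(0.5+3, 0.5+52) = Beta(3.5, 52.5).
E[θ | data] = 3.5/(3.5+52.5) = 0.0625.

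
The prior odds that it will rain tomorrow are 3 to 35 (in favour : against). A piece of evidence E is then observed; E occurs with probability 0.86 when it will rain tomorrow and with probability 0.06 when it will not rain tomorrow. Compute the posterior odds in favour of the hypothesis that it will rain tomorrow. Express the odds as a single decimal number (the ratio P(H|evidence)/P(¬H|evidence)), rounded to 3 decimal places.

Prior odds = 3/35 = 0.085714.
Likelihood ratio for E = 0.86/0.06 = 14.333.
Posterior odds = prior odds × LR = 1.2286.

Posterior odds ≈ 1.229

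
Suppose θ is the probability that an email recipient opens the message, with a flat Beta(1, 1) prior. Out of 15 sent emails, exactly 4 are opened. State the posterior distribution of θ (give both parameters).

The binomial likelihood is conjugate to the Beta prior: with 4 successes and 11 failures, the posterior is Beta(1+4, 1+11) = Beta(5, 12).

Posterior: Beta(5, 12)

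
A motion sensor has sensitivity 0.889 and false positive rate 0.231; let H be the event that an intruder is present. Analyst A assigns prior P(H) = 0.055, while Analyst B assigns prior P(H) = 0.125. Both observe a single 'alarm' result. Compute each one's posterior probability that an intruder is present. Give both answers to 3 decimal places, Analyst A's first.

P('+'|H) = 0.889, P('+'|¬H) = 0.231.
Analyst A: numerator 0.889·0.055 = 0.048895; evidence = 0.048895+0.231·0.945 = 0.26719; posterior = 0.183.
Analyst B: numerator 0.889·0.125 = 0.11113; evidence = 0.11113+0.231·0.875 = 0.31325; posterior = 0.355.

Analyst A: 0.183; Analyst B: 0.355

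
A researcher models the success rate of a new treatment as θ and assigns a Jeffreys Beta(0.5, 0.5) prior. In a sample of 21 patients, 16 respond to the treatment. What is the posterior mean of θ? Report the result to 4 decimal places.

Posterior mean ≈ 0.7500

Observing 16 successes and 5 failures updates Beta(0.5, 0.5) by adding the success and failure counts to the two shape parameters: α = 0.5+16 = 16.5, β = 0.5+5 = 5.5.
Posterior mean = α/(α+β) = 16.5/22 = 0.7500.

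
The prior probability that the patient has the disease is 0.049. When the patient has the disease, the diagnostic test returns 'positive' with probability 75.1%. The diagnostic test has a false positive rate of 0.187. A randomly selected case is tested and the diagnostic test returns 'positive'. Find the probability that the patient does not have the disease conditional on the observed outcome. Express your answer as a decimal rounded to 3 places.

Let H be the event that the patient has the disease. P(H) = 0.049, so P(¬H) = 0.951. With E the 'positive' result, P(E|H) = 0.751 and P(E|¬H) = 0.187.
P(E) = 0.751·0.049 + 0.187·0.951 = 0.036799 + 0.17784 = 0.21464.
By Bayes' theorem, P(H|E) = 0.036799 / 0.21464 = 0.171. Hence P(¬H|E) = 1 − 0.171 = 0.829.

P(¬H | E) ≈ 0.829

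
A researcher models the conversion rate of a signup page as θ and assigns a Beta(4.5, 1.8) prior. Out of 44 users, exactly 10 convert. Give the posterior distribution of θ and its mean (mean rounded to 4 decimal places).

Posterior: Beta(14.5, 35.8); mean ≈ 0.2883

The binomial likelihood is conjugate to the Beta prior: with 10 successes and 34 failures, the posterior is Beta(4.5+10, 1.8+34) = Beta(14.5, 35.8).
Posterior mean = α/(α+β) = 14.5/50.3 = 0.2883.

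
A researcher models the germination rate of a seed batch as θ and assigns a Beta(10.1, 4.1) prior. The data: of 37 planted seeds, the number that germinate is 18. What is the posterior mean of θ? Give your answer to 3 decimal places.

Posterior mean ≈ 0.549

The binomial likelihood is conjugate to the Beta prior: with 18 successes and 19 failures, the posterior is Beta(10.1+18, 4.1+19) = Beta(28.1, 23.1).
E[θ | data] = 28.1/(28.1+23.1) = 0.549.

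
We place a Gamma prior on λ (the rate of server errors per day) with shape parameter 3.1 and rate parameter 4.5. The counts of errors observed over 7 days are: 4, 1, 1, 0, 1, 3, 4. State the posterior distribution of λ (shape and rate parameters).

Total count ∑xᵢ = 14 over n = 7 days.
Gamma is conjugate to the Poisson likelihood: posterior is Gamma(shape = 3.1+14 = 17.1, rate = 4.5+7 = 11.5).

Posterior: Gamma(shape=17.1, rate=11.5)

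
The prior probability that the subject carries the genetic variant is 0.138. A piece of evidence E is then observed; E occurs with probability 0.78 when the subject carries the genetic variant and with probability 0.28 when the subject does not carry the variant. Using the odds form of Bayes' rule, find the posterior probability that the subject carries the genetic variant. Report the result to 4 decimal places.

Prior odds = 0.138/(1−0.138) = 0.16009. In log-odds, ln(0.16009) = -1.8320.
Add log likelihood ratio: ln(2.7857) = 1.0245.
Posterior log-odds = -0.80750, so posterior odds = exp(-0.80750) = 0.44597. Converting, P(H|E) = 0.44597/1.4460 = 0.3084.

Posterior probability ≈ 0.3084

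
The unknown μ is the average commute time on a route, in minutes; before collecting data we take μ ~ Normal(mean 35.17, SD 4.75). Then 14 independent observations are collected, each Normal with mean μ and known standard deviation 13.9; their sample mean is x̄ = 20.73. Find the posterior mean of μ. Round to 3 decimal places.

Prior precision 1/τ₀² = 1/4.75² = 0.0443213; data precision n/σ² = 14/13.9² = 0.0724600.
Posterior precision = 0.0443213 + 0.0724600 = 0.116781.
Posterior mean = (0.0443213·35.17 + 0.0724600·20.73) / 0.116781 = 26.210.

Posterior mean ≈ 26.210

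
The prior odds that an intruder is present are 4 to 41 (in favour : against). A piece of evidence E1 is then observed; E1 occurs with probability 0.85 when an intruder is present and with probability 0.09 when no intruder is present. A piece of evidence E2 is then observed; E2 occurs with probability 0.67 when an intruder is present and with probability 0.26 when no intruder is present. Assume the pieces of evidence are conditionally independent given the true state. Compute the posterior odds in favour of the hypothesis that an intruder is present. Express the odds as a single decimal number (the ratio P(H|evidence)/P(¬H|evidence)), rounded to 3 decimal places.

Prior odds = 4/41 = 0.097561.
Likelihood ratio for E1 = 0.85/0.09 = 9.4444.
Likelihood ratio for E2 = 0.67/0.26 = 2.5769.
Posterior odds = prior odds × LR₁ × LR₂ = 2.3744.

Posterior odds ≈ 2.374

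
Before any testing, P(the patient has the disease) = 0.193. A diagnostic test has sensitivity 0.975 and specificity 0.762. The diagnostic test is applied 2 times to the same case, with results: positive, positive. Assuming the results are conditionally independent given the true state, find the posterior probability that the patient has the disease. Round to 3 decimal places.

Posterior P(H) ≈ 0.801

With H the event that the patient has the disease, the joint likelihood of the observed sequence is P(data|H) = 0.975·0.975 = 0.95062 and P(data|¬H) = 0.238·0.238 = 0.056644.
Bayes: P(H|data) = 0.193·0.95062 / (0.193·0.95062 + 0.807·0.056644) = 0.18347/0.22918 = 0.8005.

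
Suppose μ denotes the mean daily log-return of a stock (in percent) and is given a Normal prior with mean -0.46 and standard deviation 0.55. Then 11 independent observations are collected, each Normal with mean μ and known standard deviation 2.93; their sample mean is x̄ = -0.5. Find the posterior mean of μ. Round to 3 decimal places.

Posterior mean ≈ -0.471

Prior precision 1/τ₀² = 1/0.55² = 3.30579; data precision n/σ² = 11/2.93² = 1.28132.
Posterior precision = 3.30579 + 1.28132 = 4.58710.
Posterior mean = (3.30579·-0.46 + 1.28132·-0.5) / 4.58710 = -0.471.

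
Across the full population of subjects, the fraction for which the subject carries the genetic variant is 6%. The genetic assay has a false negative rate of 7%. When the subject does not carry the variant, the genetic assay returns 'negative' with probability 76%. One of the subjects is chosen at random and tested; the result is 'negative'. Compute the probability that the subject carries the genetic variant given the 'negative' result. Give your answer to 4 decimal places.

P(H | E) ≈ 0.0058

Write H for 'the subject carries the genetic variant'. Prior odds H:¬H = 0.06/0.94 = 0.063830. For the 'negative' outcome, the likelihood ratio is 0.07/0.76 = 0.092105.
Posterior odds = 0.063830 × 0.092105 = 0.0058791, so P(H|E) = 0.0058791/(1+0.0058791) = 0.0058.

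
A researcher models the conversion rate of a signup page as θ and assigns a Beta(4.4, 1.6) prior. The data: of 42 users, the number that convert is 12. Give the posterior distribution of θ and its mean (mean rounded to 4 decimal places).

Posterior: Beta(16.4, 31.6); mean ≈ 0.3417

Observing 12 successes and 30 failures updates Beta(4.4, 1.6) by adding the success and failure counts to the two shape parameters: α = 4.4+12 = 16.4, β = 1.6+30 = 31.6.
E[θ | data] = 16.4/(16.4+31.6) = 0.3417.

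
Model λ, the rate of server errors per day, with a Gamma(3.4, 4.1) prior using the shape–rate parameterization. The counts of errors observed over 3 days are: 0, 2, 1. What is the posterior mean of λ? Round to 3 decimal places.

The Poisson likelihood adds the total count to the shape and the number of exposure periods to the rate. Here ∑xᵢ = 3 and n = 3, so shape 3.4→6.4 and rate 4.1→7.1.
Posterior mean = shape/rate = 6.4/7.1 = 0.901.

Posterior mean ≈ 0.901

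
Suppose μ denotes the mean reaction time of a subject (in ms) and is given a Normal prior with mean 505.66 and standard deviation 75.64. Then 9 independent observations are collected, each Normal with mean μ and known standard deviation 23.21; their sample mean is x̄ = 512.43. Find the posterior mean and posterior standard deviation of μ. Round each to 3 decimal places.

Posterior mean ≈ 512.360; posterior SD ≈ 7.697

With known σ, the Normal prior is conjugate. Weight on the data is w = (n/σ²)/(n/σ² + 1/τ₀²) = 0.0167068/(0.0167068+0.00017478) = 0.98965.
Posterior mean = w·x̄ + (1−w)·μ₀ = 0.98965·512.43 + 0.010353·505.66 = 512.360. Posterior variance = 1/(0.0167068+0.00017478) = 59.2363, so SD = 7.697.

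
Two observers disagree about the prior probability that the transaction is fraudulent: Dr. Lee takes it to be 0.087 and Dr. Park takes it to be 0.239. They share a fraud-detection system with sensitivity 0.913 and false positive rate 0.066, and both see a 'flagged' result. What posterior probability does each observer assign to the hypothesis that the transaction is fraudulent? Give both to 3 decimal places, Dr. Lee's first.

The likelihood ratio for a 'flagged' result is 0.913/0.066 = 13.833.
Dr. Lee: prior odds 0.087/0.913 = 0.095290; posterior odds 1.3182; posterior probability 0.569.
Dr. Park: prior odds 0.239/0.761 = 0.31406; posterior odds 4.3445; posterior probability 0.813.

Dr. Lee: 0.569; Dr. Park: 0.813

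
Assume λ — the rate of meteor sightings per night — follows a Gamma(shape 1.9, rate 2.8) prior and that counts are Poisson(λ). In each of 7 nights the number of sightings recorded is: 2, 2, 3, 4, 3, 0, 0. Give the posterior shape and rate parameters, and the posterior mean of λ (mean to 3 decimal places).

Posterior: Gamma(shape=15.9, rate=9.8); mean ≈ 1.622

The Poisson likelihood adds the total count to the shape and the number of exposure periods to the rate. Here ∑xᵢ = 14 and n = 7, so shape 1.9→15.9 and rate 2.8→9.8.
E[λ | data] = 15.9/9.8 = 1.622.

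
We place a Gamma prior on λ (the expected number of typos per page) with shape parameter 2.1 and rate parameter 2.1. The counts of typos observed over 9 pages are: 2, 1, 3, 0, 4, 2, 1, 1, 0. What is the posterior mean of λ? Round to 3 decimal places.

Total count ∑xᵢ = 14 over n = 9 pages.
Gamma is conjugate to the Poisson likelihood: posterior is Gamma(shape = 2.1+14 = 16.1, rate = 2.1+9 = 11.1).
E[λ | data] = 16.1/11.1 = 1.450.

Posterior mean ≈ 1.450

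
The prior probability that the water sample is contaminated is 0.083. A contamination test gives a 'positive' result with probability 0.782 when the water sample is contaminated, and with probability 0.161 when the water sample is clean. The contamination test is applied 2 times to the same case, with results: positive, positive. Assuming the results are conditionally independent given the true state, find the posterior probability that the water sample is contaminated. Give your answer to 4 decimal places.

Let H be the event that the water sample is contaminated; start with P(H) = 0.083. P('positive'|H) = 0.782, P('positive'|¬H) = 0.161.
Update on result 1 ('positive'): P(H) ← 0.782·0.0830 / (0.782·0.0830 + 0.161·0.9170) = 0.064906/0.21254 = 0.3054.
Update on result 2 ('positive'): P(H) ← 0.782·0.3054 / (0.782·0.3054 + 0.161·0.6946) = 0.23881/0.35064 = 0.6811.

Posterior P(H) ≈ 0.6811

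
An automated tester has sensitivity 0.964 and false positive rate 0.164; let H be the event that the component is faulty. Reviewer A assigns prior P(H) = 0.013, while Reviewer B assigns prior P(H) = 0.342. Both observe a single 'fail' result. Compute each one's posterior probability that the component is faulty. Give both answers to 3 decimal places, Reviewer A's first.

P('+'|H) = 0.964, P('+'|¬H) = 0.164.
Reviewer A: numerator 0.964·0.013 = 0.012532; evidence = 0.012532+0.164·0.987 = 0.17440; posterior = 0.072.
Reviewer B: numerator 0.964·0.342 = 0.32969; evidence = 0.32969+0.164·0.658 = 0.43760; posterior = 0.753.

Reviewer A: 0.072; Reviewer B: 0.753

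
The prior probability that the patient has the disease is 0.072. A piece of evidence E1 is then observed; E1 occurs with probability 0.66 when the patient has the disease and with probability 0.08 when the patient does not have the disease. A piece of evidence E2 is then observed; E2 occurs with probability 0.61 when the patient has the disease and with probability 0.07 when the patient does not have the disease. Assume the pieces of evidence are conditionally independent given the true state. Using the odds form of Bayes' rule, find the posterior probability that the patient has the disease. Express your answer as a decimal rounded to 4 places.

Posterior probability ≈ 0.8480

Prior odds = 0.072/(1−0.072) = 0.077586.
Likelihood ratio for E1 = 0.66/0.08 = 8.2500.
Likelihood ratio for E2 = 0.61/0.07 = 8.7143.
Posterior odds = prior odds × LR₁ × LR₂ = 5.5779.
Posterior probability = odds/(1+odds) = 5.5779/6.5779 = 0.8480.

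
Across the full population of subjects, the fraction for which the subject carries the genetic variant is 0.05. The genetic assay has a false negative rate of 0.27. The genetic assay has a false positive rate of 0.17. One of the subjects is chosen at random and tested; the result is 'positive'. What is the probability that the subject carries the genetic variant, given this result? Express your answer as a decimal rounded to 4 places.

Write H for 'the subject carries the genetic variant'. Prior odds H:¬H = 0.05/0.95 = 0.052632. For the 'positive' outcome, the likelihood ratio is 0.73/0.17 = 4.2941.
Posterior odds = 0.052632 × 4.2941 = 0.22601, so P(H|E) = 0.22601/(1+0.22601) = 0.1843.

P(H | E) ≈ 0.1843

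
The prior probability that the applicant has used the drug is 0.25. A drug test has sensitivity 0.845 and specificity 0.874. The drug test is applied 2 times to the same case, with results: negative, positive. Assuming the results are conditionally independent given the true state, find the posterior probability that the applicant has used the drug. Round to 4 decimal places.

Posterior P(H) ≈ 0.2839

Let H be the event that the applicant has used the drug; start with P(H) = 0.25. P('positive'|H) = 0.845, P('positive'|¬H) = 0.126.
Update on result 1 ('negative'): P(H) ← 0.155·0.2500 / (0.155·0.2500 + 0.874·0.7500) = 0.038750/0.69425 = 0.0558.
Update on result 2 ('positive'): P(H) ← 0.845·0.0558 / (0.845·0.0558 + 0.126·0.9442) = 0.047164/0.16613 = 0.2839.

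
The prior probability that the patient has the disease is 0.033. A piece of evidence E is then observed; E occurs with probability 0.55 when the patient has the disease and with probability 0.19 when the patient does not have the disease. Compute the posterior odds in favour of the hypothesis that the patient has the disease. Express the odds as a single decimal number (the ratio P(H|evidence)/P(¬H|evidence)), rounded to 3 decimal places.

Posterior odds ≈ 0.099

Prior odds = 0.033/(1−0.033) = 0.034126. In log-odds, ln(0.034126) = -3.3777.
Add log likelihood ratio: ln(2.8947) = 1.0629.
Posterior log-odds = -2.3148, so posterior odds = exp(-2.3148) = 0.098786.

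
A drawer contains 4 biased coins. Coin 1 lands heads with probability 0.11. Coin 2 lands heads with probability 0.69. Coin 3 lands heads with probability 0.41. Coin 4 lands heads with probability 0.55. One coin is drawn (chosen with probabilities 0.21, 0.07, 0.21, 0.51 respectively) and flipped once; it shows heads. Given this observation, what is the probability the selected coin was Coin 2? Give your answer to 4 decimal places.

P(heads|C1) = 0.11; P(heads|C2) = 0.69; P(heads|C3) = 0.41; P(heads|C4) = 0.55.
Prior × likelihood for each source: 0.21·0.11=0.02310, 0.07·0.69=0.04830, 0.21·0.41=0.08610, 0.51·0.55=0.2805. Summing gives P(heads) = 0.43800.
P(Coin 2 | heads) = 0.04830 / 0.43800 = 0.1103.

Posterior probability ≈ 0.1103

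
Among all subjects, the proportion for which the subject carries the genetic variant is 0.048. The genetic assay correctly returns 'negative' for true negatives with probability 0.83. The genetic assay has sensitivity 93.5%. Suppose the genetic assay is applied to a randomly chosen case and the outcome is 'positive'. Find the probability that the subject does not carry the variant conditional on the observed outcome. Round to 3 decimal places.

Let H be the event that the subject carries the genetic variant. P(H) = 0.048, so P(¬H) = 0.952. With E the 'positive' result, P(E|H) = 0.935 and P(E|¬H) = 0.17.
P(E) = 0.935·0.048 + 0.17·0.952 = 0.044880 + 0.16184 = 0.20672.
By Bayes' theorem, P(H|E) = 0.044880 / 0.20672 = 0.217. Hence P(¬H|E) = 1 − 0.217 = 0.783.

P(¬H | E) ≈ 0.783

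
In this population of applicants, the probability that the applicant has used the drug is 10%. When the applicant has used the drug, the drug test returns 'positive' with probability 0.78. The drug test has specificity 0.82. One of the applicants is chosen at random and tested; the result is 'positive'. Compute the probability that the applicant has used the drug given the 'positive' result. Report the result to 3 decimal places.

P(H | E) ≈ 0.325

Write H for 'the applicant has used the drug'. Prior odds H:¬H = 0.1/0.9 = 0.11111. For the 'positive' outcome, the likelihood ratio is 0.78/0.18 = 4.3333.
Posterior odds = 0.11111 × 4.3333 = 0.48148, so P(H|E) = 0.48148/(1+0.48148) = 0.325.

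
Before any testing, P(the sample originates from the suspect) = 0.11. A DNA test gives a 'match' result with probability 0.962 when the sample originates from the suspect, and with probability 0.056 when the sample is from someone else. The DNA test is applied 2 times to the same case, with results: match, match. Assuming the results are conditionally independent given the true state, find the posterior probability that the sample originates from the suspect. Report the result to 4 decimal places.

Posterior P(H) ≈ 0.9733

Let H be the event that the sample originates from the suspect; start with P(H) = 0.11. P('match'|H) = 0.962, P('match'|¬H) = 0.056.
Update on result 1 ('match'): P(H) ← 0.962·0.1100 / (0.962·0.1100 + 0.056·0.8900) = 0.10582/0.15566 = 0.6798.
Update on result 2 ('match'): P(H) ← 0.962·0.6798 / (0.962·0.6798 + 0.056·0.3202) = 0.65398/0.67191 = 0.9733.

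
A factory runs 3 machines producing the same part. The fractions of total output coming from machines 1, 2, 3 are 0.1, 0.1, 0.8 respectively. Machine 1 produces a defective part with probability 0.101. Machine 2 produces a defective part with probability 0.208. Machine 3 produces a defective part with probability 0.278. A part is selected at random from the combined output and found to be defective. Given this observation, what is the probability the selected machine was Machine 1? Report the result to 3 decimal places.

P(defective|M1) = 0.101; P(defective|M2) = 0.208; P(defective|M3) = 0.278.
Prior × likelihood for each source: 0.1·0.101=0.01010, 0.1·0.208=0.02080, 0.8·0.278=0.2224. Summing gives P(defective) = 0.25330.
P(Machine 1 | defective) = 0.01010 / 0.25330 = 0.040.

Posterior probability ≈ 0.040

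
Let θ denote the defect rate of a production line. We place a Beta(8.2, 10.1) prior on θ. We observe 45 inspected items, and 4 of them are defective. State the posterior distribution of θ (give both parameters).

The binomial likelihood is conjugate to the Beta prior: with 4 successes and 41 failures, the posterior is Beta(8.2+4, 10.1+41) = Beta(12.2, 51.1).

Posterior: Beta(12.2, 51.1)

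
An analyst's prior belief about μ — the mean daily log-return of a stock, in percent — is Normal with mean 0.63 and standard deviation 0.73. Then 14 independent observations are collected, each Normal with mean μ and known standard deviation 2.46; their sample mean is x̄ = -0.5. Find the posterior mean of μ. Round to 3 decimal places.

With known σ, the Normal prior is conjugate. Weight on the data is w = (n/σ²)/(n/σ² + 1/τ₀²) = 2.31344/(2.31344+1.87652) = 0.55214.
Posterior mean = w·x̄ + (1−w)·μ₀ = 0.55214·-0.5 + 0.44786·0.63 = 0.006.

Posterior mean ≈ 0.006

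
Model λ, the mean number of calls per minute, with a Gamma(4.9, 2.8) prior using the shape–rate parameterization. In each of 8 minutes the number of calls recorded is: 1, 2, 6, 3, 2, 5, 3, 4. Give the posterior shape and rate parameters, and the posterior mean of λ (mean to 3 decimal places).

Posterior: Gamma(shape=30.9, rate=10.8); mean ≈ 2.861

The Poisson likelihood adds the total count to the shape and the number of exposure periods to the rate. Here ∑xᵢ = 26 and n = 8, so shape 4.9→30.9 and rate 2.8→10.8.
Posterior mean = shape/rate = 30.9/10.8 = 2.861.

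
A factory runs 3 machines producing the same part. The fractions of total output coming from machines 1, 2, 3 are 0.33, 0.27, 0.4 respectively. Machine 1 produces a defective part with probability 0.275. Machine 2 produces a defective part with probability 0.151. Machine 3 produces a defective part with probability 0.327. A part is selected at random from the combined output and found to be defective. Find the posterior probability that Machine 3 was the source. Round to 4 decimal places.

Tabulate prior·likelihood by source: [1] prior 0.33, lik 0.275, product 0.09075; [2] prior 0.27, lik 0.151, product 0.04077; [3] prior 0.4, lik 0.327, product 0.1308.
Normalizing constant = 0.26232; the posterior for Machine 3 is its product over the sum, 0.1308/0.26232 = 0.4986.

Posterior probability ≈ 0.4986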